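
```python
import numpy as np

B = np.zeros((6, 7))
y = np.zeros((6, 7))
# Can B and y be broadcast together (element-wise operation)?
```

Yes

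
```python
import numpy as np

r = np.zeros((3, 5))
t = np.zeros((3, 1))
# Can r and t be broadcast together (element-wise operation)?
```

Yes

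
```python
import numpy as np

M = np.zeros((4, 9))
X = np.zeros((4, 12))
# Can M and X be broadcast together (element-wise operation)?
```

No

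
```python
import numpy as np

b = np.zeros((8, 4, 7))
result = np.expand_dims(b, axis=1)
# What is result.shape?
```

(8, 1, 4, 7)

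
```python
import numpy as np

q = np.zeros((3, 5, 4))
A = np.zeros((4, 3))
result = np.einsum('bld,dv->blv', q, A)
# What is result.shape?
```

(3, 5, 3)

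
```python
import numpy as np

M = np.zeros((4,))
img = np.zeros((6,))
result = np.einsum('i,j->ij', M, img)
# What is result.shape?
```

(4, 6)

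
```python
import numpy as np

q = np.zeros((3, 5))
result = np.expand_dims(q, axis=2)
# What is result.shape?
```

(3, 5, 1)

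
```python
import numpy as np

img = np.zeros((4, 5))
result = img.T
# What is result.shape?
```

(5, 4)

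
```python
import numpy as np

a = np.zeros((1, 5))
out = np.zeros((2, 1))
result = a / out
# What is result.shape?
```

(2, 5)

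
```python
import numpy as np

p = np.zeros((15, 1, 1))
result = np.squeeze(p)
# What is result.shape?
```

(15,)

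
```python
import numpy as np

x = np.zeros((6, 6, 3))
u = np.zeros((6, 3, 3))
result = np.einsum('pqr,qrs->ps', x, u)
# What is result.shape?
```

(6, 3)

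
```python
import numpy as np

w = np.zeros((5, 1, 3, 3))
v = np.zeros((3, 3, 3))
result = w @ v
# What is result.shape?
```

(5, 3, 3, 3)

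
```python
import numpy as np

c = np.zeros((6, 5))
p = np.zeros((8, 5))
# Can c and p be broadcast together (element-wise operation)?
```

No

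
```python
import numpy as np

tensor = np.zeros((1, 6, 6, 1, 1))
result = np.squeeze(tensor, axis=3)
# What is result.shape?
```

(1, 6, 6, 1)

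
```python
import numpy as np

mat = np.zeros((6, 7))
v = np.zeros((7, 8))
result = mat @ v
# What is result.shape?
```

(6, 8)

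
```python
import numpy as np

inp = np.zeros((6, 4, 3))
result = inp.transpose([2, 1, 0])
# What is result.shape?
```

(3, 4, 6)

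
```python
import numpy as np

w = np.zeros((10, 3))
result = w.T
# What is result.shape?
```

(3, 10)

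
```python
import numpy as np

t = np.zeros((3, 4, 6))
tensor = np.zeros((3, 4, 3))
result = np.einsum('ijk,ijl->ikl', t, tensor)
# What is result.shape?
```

(3, 6, 3)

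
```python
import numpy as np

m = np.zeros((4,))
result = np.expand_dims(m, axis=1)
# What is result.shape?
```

(4, 1)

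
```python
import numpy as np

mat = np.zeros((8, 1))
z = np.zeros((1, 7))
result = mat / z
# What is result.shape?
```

(8, 7)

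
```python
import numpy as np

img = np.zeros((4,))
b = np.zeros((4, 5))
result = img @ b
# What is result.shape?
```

(5,)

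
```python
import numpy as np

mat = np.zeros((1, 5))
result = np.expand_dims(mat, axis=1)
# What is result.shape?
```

(1, 1, 5)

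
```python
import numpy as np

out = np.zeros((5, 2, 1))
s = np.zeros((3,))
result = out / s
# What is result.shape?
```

(5, 2, 3)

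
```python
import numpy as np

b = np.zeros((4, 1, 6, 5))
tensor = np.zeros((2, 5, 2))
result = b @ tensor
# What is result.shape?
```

(4, 2, 6, 2)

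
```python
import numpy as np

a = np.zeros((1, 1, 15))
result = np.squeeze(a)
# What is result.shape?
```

(15,)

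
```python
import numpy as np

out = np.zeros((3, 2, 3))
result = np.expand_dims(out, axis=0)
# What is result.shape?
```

(1, 3, 2, 3)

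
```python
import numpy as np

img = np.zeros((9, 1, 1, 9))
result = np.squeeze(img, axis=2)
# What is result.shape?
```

(9, 1, 9)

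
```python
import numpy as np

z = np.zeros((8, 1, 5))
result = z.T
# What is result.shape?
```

(5, 1, 8)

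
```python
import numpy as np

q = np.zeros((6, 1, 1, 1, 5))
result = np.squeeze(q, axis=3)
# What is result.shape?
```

(6, 1, 1, 5)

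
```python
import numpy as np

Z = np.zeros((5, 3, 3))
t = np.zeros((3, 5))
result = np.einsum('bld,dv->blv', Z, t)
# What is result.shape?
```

(5, 3, 5)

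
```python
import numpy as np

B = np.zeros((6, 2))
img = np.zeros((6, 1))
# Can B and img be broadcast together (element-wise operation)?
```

Yes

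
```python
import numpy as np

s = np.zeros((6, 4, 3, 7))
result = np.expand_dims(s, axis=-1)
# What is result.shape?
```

(6, 4, 3, 7, 1)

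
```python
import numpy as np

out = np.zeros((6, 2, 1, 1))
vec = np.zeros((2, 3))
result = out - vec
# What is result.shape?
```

(6, 2, 2, 3)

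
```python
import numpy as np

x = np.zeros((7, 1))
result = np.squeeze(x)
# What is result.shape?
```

(7,)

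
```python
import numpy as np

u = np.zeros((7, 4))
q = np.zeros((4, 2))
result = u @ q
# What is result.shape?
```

(7, 2)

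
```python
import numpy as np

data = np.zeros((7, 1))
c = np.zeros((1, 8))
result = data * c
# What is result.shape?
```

(7, 8)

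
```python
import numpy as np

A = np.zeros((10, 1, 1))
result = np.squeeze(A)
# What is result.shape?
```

(10,)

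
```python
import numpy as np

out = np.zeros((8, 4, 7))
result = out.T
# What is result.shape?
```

(7, 4, 8)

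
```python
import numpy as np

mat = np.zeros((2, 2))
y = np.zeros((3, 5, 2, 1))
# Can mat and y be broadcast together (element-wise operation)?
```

Yes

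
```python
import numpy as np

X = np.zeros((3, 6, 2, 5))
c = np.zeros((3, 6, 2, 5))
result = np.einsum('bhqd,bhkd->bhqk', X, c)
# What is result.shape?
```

(3, 6, 2, 2)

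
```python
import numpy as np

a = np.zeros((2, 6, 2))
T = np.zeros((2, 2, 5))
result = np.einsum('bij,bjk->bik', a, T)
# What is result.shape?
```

(2, 6, 5)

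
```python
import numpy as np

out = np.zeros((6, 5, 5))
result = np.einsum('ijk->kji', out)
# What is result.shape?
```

(5, 5, 6)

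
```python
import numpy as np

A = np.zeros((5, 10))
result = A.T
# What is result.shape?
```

(10, 5)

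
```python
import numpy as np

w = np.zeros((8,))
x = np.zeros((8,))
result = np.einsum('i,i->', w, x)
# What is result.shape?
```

()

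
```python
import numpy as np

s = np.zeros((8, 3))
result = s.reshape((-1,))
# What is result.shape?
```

(24,)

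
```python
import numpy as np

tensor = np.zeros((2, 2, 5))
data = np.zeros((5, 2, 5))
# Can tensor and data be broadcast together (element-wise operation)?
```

No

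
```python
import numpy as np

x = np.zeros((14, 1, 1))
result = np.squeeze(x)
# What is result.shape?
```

(14,)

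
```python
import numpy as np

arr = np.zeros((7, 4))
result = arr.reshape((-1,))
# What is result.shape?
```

(28,)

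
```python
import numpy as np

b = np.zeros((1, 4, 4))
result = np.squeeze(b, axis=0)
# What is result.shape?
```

(4, 4)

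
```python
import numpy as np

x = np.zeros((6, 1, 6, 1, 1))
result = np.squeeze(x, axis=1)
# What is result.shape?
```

(6, 6, 1, 1)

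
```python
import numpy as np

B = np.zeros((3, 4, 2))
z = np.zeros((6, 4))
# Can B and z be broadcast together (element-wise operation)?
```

No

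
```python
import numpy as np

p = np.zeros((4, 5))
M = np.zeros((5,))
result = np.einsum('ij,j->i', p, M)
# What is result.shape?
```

(4,)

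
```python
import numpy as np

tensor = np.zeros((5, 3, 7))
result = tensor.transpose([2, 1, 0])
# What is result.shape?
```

(7, 3, 5)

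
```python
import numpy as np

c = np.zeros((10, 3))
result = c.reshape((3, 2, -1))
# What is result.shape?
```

(3, 2, 5)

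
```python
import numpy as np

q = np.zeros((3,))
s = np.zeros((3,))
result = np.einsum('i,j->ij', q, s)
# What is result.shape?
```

(3, 3)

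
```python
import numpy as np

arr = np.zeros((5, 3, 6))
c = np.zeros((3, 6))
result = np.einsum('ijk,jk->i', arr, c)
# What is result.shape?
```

(5,)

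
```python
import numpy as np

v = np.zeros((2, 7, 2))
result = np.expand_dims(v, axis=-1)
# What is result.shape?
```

(2, 7, 2, 1)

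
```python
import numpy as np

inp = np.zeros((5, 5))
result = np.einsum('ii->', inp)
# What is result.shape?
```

()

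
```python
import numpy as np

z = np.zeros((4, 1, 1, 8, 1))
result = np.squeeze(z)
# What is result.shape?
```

(4, 8)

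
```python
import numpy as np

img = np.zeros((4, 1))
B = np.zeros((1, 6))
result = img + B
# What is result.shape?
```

(4, 6)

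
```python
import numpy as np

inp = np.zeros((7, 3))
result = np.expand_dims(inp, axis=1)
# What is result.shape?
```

(7, 1, 3)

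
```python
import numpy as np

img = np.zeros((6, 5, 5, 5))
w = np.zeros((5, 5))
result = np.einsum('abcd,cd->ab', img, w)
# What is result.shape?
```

(6, 5)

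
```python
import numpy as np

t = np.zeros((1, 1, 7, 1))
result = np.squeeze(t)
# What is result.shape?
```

(7,)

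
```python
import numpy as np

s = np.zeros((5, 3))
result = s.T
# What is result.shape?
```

(3, 5)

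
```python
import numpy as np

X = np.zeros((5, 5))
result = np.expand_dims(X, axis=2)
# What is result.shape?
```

(5, 5, 1)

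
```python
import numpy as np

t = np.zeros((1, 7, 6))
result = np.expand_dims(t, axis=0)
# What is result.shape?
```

(1, 1, 7, 6)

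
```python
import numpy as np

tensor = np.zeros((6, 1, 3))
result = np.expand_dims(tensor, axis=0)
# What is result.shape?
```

(1, 6, 1, 3)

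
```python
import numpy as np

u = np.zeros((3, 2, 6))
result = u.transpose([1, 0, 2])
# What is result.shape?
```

(2, 3, 6)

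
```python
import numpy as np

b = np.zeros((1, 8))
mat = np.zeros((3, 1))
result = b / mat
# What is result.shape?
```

(3, 8)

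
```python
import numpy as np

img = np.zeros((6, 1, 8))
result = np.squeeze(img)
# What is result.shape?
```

(6, 8)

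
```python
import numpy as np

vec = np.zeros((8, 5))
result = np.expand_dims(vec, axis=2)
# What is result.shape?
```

(8, 5, 1)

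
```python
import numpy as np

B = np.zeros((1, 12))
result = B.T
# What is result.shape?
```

(12, 1)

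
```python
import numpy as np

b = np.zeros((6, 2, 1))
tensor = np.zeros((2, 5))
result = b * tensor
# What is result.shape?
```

(6, 2, 5)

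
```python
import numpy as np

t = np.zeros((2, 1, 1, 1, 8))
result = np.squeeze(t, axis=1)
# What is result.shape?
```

(2, 1, 1, 8)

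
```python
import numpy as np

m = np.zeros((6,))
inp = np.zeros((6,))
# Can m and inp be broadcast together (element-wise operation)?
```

Yes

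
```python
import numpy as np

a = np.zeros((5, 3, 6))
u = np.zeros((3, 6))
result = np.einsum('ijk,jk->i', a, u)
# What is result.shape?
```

(5,)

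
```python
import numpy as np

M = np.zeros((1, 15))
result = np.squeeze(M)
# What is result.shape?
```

(15,)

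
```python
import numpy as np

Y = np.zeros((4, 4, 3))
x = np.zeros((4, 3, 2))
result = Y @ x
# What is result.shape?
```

(4, 4, 2)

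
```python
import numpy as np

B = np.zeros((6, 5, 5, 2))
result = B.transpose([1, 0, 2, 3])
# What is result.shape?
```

(5, 6, 5, 2)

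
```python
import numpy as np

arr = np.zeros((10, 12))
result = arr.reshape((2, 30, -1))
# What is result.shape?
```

(2, 30, 2)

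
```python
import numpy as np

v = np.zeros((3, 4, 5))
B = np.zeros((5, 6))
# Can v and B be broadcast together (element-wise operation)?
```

No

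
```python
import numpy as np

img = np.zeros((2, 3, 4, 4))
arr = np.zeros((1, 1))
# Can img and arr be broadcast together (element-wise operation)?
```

Yes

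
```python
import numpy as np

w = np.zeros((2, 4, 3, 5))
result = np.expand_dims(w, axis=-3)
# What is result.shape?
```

(2, 4, 1, 3, 5)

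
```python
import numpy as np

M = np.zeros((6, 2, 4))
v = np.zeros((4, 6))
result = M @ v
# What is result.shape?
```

(6, 2, 6)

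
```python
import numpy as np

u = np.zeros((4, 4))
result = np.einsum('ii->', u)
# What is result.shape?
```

()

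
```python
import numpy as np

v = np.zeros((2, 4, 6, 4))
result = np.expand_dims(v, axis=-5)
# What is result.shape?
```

(1, 2, 4, 6, 4)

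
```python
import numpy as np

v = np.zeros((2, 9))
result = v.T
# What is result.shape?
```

(9, 2)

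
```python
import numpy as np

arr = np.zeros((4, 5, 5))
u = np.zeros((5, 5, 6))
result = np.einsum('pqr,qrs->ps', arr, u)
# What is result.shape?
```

(4, 6)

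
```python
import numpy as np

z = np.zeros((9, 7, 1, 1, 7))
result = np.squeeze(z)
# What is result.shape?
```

(9, 7, 7)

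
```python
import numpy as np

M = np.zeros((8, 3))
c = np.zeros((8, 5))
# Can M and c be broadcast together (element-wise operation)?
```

No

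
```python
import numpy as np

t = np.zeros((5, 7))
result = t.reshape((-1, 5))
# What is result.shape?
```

(7, 5)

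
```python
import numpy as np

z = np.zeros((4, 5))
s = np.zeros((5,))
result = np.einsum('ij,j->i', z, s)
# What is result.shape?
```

(4,)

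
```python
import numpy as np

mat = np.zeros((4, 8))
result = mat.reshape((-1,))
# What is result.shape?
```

(32,)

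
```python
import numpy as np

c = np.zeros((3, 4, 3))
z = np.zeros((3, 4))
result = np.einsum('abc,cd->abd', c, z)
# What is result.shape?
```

(3, 4, 4)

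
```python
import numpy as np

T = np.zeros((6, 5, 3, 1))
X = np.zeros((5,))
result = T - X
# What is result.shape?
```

(6, 5, 3, 5)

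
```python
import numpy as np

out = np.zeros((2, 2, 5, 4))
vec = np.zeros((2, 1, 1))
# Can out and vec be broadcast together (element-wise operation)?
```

Yes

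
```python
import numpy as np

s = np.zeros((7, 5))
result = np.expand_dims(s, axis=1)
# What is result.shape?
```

(7, 1, 5)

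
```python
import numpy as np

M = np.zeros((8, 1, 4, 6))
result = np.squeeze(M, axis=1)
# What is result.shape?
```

(8, 4, 6)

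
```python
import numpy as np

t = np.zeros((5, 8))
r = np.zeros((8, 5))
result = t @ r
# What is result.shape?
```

(5, 5)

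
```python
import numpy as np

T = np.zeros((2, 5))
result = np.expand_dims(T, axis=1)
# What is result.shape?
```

(2, 1, 5)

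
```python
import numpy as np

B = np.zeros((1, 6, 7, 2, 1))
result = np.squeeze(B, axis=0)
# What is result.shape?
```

(6, 7, 2, 1)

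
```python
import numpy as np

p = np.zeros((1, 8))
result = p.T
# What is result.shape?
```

(8, 1)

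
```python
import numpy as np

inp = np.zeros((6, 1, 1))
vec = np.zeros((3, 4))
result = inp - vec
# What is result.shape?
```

(6, 3, 4)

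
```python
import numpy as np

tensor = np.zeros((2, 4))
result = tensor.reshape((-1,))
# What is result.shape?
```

(8,)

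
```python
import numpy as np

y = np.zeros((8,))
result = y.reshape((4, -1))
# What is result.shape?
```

(4, 2)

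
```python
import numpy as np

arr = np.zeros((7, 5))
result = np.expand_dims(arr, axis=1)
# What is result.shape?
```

(7, 1, 5)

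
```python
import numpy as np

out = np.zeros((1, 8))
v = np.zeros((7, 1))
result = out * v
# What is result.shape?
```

(7, 8)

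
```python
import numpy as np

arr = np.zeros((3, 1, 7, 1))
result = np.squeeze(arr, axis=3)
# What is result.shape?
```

(3, 1, 7)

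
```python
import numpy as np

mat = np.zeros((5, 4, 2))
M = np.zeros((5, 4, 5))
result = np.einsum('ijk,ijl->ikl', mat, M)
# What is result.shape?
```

(5, 2, 5)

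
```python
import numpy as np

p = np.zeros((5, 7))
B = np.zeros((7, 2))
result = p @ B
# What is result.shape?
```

(5, 2)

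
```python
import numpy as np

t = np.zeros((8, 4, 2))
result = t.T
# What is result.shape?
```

(2, 4, 8)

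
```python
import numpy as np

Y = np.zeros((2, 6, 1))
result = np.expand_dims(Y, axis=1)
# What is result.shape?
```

(2, 1, 6, 1)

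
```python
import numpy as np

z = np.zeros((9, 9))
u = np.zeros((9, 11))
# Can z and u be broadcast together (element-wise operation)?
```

No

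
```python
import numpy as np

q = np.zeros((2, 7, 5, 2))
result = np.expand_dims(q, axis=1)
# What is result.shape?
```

(2, 1, 7, 5, 2)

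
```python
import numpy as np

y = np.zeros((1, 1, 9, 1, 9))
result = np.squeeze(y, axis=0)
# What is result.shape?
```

(1, 9, 1, 9)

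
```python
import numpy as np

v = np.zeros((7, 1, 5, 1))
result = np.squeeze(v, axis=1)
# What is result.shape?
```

(7, 5, 1)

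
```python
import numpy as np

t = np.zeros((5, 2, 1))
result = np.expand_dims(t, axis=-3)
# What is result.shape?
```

(5, 1, 2, 1)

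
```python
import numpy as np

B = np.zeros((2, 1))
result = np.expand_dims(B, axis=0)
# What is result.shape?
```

(1, 2, 1)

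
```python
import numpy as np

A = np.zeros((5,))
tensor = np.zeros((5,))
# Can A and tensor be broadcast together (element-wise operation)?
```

Yes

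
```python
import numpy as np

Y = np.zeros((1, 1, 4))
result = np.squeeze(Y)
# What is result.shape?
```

(4,)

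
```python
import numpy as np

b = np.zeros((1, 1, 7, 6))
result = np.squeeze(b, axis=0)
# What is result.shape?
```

(1, 7, 6)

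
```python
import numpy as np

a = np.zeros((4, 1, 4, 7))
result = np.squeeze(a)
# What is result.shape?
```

(4, 4, 7)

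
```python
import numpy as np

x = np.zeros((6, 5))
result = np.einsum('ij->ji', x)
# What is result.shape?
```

(5, 6)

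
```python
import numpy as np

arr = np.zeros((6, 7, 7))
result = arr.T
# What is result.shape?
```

(7, 7, 6)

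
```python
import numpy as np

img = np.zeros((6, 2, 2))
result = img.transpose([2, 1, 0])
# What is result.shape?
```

(2, 2, 6)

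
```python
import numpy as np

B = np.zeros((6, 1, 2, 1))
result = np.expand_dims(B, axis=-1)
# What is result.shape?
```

(6, 1, 2, 1, 1)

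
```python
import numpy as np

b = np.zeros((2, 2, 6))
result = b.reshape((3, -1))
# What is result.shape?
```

(3, 8)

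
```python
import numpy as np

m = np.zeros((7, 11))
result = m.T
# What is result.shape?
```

(11, 7)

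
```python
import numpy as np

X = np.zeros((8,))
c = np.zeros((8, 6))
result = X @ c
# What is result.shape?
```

(6,)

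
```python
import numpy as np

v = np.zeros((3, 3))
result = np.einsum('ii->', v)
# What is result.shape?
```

()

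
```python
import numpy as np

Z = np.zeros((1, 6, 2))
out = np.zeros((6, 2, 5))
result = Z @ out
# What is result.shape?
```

(6, 6, 5)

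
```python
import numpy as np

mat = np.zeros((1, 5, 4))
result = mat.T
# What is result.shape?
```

(4, 5, 1)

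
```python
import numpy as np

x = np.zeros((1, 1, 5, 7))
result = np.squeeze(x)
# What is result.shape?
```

(5, 7)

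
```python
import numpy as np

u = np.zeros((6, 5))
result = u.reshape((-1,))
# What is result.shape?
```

(30,)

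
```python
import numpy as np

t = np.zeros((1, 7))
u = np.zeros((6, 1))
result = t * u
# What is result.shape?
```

(6, 7)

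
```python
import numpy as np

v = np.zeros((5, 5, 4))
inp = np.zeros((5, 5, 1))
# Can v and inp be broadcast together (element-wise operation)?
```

Yes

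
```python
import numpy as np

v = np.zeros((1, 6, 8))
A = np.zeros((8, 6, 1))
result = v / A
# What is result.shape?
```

(8, 6, 8)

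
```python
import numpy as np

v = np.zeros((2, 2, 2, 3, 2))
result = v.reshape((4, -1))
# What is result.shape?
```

(4, 12)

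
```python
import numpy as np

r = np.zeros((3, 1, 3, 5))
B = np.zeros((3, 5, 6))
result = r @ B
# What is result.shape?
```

(3, 3, 3, 6)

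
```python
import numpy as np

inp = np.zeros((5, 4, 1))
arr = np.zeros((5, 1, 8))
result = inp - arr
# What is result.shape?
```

(5, 4, 8)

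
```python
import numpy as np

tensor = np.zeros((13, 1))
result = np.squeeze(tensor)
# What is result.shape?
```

(13,)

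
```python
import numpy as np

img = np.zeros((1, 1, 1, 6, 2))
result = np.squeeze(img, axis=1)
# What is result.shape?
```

(1, 1, 6, 2)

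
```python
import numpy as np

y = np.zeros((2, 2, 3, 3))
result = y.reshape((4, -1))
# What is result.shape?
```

(4, 9)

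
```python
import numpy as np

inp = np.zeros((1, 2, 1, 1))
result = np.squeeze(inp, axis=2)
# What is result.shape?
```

(1, 2, 1)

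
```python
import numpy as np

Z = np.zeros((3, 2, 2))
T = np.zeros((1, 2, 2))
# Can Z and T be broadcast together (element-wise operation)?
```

Yes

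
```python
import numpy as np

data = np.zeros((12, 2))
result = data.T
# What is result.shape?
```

(2, 12)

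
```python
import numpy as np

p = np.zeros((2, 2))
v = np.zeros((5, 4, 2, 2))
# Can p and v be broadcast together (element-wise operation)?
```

Yes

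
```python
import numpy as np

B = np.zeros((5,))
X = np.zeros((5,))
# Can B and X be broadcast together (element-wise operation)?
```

Yes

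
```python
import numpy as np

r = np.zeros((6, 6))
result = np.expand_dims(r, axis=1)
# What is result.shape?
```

(6, 1, 6)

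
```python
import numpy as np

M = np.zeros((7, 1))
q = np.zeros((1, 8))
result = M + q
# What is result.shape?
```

(7, 8)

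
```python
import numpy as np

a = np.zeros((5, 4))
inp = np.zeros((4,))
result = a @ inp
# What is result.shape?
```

(5,)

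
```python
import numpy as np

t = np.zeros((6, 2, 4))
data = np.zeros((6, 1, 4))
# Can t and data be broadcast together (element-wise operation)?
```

Yes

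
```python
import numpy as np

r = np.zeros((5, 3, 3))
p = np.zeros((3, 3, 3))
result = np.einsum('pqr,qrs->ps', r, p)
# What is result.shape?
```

(5, 3)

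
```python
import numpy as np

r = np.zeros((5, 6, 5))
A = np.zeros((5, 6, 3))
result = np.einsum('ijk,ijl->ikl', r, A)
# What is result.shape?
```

(5, 5, 3)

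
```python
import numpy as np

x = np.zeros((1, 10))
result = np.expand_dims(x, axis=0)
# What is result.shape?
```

(1, 1, 10)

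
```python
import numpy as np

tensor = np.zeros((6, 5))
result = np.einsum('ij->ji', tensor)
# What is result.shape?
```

(5, 6)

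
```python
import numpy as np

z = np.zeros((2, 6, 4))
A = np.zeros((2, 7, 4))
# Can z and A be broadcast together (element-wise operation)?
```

No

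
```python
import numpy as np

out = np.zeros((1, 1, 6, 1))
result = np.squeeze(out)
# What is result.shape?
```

(6,)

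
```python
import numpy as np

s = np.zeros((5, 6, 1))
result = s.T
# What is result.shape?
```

(1, 6, 5)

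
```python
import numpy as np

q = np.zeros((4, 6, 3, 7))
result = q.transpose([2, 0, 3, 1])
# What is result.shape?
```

(3, 4, 7, 6)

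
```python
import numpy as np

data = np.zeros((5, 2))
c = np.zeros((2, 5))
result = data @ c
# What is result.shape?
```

(5, 5)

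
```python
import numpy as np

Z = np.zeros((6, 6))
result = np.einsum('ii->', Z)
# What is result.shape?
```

()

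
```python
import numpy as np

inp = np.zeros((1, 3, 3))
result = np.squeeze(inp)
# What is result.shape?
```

(3, 3)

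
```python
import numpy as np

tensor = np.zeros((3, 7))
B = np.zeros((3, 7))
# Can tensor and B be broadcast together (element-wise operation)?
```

Yes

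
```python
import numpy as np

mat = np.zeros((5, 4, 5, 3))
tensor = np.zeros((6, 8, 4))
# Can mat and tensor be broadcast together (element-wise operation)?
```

No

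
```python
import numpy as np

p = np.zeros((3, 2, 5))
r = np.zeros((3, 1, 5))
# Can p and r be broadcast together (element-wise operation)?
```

Yes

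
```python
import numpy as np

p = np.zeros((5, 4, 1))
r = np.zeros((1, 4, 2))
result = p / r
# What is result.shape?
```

(5, 4, 2)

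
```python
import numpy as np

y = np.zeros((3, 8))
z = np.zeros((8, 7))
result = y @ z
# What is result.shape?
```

(3, 7)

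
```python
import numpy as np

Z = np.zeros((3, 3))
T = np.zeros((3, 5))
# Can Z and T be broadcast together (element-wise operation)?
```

No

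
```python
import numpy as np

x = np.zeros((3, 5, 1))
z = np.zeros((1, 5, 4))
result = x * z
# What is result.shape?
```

(3, 5, 4)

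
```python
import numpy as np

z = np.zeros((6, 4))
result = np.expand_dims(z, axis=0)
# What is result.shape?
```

(1, 6, 4)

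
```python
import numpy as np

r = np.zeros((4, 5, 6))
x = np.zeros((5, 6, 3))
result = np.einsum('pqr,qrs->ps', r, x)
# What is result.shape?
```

(4, 3)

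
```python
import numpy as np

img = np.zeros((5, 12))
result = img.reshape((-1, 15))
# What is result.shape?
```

(4, 15)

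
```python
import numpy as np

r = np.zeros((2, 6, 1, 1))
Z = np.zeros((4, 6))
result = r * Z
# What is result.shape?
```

(2, 6, 4, 6)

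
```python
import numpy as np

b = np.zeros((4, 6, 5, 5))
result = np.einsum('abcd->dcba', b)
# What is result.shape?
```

(5, 5, 6, 4)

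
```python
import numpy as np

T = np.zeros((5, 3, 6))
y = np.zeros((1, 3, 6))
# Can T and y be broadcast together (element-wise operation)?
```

Yes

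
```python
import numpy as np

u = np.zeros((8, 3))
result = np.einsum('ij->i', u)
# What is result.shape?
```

(8,)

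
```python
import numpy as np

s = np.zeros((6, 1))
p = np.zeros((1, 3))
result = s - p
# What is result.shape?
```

(6, 3)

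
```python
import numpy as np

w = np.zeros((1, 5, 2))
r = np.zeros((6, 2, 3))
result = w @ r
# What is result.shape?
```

(6, 5, 3)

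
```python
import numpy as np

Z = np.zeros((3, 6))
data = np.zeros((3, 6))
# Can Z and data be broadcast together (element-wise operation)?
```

Yes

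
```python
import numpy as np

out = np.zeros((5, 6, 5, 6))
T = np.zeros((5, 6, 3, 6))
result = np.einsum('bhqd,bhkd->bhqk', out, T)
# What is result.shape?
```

(5, 6, 5, 3)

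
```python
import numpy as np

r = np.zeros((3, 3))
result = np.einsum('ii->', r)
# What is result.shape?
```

()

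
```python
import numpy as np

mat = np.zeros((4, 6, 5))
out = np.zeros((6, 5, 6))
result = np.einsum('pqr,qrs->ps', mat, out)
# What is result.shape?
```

(4, 6)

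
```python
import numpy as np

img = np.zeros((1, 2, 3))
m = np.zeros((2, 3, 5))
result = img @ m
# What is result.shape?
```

(2, 2, 5)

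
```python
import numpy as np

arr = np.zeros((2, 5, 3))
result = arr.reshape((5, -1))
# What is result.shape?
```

(5, 6)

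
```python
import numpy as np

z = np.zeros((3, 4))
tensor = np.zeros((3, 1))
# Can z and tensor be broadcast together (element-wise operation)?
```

Yes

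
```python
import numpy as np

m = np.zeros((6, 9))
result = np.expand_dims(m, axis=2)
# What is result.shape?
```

(6, 9, 1)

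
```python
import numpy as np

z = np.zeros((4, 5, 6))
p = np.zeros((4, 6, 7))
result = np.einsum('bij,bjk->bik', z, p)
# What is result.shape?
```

(4, 5, 7)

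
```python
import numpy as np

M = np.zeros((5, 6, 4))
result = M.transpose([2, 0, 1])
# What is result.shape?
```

(4, 5, 6)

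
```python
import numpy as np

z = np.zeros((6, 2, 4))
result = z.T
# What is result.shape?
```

(4, 2, 6)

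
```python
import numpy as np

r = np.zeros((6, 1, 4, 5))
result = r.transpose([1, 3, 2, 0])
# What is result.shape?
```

(1, 5, 4, 6)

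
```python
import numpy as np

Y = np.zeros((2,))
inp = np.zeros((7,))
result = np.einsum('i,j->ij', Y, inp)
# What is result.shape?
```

(2, 7)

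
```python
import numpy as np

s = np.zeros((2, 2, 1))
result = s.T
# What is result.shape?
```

(1, 2, 2)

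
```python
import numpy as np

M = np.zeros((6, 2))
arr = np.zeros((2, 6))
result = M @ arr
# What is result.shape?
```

(6, 6)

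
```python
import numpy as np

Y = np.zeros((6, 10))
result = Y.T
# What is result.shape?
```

(10, 6)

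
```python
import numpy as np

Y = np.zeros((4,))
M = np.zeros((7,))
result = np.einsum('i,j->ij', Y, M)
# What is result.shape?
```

(4, 7)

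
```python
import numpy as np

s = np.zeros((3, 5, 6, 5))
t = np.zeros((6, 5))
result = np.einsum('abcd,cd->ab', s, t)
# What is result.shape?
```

(3, 5)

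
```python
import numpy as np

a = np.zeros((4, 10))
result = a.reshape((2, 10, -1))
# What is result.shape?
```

(2, 10, 2)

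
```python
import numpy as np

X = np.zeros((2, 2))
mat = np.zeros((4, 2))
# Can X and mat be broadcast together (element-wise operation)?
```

No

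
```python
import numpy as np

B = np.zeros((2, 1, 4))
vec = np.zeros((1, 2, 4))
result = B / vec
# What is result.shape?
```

(2, 2, 4)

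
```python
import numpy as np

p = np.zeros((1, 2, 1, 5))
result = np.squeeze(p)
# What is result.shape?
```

(2, 5)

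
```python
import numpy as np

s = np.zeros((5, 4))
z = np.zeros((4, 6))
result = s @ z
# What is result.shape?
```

(5, 6)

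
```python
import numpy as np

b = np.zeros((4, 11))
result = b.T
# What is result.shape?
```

(11, 4)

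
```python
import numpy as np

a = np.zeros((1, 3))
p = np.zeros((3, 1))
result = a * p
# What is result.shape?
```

(3, 3)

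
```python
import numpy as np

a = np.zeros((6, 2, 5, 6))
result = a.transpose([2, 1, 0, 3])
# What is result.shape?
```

(5, 2, 6, 6)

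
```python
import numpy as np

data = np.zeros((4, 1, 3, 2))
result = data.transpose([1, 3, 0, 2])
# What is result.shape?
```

(1, 2, 4, 3)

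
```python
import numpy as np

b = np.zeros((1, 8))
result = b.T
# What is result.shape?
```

(8, 1)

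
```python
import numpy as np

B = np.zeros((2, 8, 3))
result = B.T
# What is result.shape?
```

(3, 8, 2)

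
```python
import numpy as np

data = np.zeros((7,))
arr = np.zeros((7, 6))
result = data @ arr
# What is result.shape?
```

(6,)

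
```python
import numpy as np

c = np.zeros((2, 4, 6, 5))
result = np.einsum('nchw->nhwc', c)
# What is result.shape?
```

(2, 6, 5, 4)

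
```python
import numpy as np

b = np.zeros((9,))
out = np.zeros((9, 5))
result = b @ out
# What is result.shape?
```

(5,)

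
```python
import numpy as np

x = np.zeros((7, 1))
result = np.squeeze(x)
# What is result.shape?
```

(7,)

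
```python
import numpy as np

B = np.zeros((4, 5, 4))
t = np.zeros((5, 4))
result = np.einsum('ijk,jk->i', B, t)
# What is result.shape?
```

(4,)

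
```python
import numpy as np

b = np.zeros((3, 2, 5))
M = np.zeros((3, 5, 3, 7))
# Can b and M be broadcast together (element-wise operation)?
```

No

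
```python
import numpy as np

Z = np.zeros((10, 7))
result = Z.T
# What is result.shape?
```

(7, 10)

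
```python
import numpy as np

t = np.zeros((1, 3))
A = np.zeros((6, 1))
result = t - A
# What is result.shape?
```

(6, 3)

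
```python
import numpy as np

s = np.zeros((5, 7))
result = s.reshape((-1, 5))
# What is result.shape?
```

(7, 5)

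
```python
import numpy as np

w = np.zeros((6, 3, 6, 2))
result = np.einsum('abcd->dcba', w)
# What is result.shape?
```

(2, 6, 3, 6)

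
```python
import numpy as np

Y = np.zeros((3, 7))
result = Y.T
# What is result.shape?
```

(7, 3)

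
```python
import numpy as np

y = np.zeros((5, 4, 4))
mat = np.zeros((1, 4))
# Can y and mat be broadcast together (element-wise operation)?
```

Yes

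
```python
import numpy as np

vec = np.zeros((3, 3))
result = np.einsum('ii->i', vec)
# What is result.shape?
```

(3,)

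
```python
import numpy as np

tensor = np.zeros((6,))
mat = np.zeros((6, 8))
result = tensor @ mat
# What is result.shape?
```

(8,)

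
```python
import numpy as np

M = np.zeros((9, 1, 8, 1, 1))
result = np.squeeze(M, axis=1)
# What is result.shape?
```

(9, 8, 1, 1)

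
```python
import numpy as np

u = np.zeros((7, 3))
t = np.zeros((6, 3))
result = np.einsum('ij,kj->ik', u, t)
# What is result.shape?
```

(7, 6)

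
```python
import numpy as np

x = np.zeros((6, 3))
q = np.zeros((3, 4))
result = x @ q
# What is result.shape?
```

(6, 4)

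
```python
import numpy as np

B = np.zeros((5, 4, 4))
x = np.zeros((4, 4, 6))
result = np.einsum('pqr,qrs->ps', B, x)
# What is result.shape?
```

(5, 6)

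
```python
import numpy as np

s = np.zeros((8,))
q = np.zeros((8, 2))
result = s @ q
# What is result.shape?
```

(2,)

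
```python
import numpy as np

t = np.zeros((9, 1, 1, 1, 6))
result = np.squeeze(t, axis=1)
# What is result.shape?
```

(9, 1, 1, 6)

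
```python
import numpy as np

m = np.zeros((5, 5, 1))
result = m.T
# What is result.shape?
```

(1, 5, 5)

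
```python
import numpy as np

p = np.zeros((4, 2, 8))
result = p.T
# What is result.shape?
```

(8, 2, 4)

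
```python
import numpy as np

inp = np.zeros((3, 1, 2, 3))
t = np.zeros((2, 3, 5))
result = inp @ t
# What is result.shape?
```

(3, 2, 2, 5)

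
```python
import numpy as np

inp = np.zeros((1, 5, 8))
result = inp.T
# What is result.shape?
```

(8, 5, 1)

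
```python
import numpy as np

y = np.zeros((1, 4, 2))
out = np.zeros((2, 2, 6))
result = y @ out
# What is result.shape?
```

(2, 4, 6)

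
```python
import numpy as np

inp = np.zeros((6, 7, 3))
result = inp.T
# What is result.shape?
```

(3, 7, 6)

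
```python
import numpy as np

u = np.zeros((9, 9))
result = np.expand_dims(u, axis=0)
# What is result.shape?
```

(1, 9, 9)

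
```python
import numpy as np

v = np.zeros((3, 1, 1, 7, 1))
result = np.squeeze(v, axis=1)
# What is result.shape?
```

(3, 1, 7, 1)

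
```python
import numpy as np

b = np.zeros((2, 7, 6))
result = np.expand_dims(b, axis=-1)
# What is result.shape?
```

(2, 7, 6, 1)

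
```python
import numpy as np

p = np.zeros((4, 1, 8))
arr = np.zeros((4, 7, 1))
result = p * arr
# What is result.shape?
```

(4, 7, 8)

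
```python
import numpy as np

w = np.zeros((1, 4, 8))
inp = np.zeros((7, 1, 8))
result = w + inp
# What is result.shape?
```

(7, 4, 8)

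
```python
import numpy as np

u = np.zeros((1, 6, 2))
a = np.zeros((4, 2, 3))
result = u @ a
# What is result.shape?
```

(4, 6, 3)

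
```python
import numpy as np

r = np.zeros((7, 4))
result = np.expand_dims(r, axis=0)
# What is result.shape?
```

(1, 7, 4)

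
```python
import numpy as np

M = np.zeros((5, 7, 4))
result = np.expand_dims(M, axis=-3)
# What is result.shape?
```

(5, 1, 7, 4)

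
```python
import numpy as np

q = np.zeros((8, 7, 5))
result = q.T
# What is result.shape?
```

(5, 7, 8)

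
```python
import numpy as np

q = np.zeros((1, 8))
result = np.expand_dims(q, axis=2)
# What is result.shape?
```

(1, 8, 1)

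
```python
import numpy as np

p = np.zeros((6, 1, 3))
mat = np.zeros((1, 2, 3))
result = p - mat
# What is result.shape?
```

(6, 2, 3)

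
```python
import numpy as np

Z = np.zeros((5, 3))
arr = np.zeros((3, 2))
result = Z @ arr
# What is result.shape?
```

(5, 2)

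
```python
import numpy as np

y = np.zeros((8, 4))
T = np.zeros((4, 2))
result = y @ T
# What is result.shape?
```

(8, 2)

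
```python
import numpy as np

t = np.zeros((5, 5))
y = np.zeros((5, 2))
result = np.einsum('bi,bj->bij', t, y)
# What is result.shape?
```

(5, 5, 2)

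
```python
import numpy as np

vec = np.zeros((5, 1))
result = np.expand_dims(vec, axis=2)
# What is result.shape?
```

(5, 1, 1)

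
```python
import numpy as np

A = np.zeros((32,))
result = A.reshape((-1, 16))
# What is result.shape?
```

(2, 16)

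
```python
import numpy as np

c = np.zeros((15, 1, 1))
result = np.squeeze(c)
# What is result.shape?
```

(15,)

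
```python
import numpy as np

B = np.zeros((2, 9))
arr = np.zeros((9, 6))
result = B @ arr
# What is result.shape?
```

(2, 6)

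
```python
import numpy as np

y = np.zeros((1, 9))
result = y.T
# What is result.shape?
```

(9, 1)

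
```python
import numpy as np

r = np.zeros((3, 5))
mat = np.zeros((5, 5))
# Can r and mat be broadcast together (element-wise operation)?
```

No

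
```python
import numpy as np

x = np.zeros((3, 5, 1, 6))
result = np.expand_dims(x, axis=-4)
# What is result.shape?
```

(3, 1, 5, 1, 6)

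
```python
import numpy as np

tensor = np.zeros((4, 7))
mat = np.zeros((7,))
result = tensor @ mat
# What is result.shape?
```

(4,)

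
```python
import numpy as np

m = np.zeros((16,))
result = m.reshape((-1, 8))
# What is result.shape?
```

(2, 8)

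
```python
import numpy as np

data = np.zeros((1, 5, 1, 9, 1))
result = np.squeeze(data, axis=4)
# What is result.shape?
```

(1, 5, 1, 9)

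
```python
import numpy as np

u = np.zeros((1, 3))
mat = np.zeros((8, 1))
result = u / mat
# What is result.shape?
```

(8, 3)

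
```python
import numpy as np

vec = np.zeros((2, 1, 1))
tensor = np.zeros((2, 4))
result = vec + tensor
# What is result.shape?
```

(2, 2, 4)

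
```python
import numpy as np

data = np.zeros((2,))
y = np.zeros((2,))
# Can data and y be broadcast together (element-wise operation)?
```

Yes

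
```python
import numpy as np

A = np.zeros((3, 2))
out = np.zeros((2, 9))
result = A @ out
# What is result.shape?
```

(3, 9)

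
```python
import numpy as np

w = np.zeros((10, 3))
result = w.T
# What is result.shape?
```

(3, 10)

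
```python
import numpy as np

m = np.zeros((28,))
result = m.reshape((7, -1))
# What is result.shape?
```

(7, 4)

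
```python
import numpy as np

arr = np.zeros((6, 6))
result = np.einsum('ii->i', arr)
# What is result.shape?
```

(6,)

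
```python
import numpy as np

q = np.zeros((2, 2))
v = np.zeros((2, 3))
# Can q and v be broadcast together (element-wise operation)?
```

No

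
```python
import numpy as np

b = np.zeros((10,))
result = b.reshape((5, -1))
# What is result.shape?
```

(5, 2)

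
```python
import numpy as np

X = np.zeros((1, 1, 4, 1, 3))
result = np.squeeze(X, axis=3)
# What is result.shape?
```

(1, 1, 4, 3)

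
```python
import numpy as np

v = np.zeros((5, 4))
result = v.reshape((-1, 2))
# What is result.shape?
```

(10, 2)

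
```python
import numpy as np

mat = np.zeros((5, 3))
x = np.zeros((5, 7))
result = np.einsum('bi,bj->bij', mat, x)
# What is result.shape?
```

(5, 3, 7)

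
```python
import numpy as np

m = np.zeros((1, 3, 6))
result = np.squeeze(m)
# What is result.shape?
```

(3, 6)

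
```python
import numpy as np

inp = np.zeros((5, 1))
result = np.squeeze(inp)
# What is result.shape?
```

(5,)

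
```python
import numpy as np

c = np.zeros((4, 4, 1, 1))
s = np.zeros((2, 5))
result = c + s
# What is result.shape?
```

(4, 4, 2, 5)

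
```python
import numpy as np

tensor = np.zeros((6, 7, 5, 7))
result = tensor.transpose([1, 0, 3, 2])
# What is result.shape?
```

(7, 6, 7, 5)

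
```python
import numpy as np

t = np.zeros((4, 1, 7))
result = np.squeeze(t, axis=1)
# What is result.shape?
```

(4, 7)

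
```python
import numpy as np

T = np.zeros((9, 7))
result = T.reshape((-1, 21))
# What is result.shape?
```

(3, 21)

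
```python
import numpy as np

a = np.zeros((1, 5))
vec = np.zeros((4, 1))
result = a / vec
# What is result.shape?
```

(4, 5)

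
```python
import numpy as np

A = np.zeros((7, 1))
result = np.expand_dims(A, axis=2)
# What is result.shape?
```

(7, 1, 1)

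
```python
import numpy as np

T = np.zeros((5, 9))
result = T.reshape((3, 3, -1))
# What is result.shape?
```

(3, 3, 5)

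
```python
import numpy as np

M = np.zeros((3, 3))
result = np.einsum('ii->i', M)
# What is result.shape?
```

(3,)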